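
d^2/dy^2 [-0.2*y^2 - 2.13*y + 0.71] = -0.400000000000000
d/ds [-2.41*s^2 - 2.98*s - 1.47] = -4.82*s - 2.98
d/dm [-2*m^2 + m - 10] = 1 - 4*m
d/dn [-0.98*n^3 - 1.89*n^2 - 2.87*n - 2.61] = -2.94*n^2 - 3.78*n - 2.87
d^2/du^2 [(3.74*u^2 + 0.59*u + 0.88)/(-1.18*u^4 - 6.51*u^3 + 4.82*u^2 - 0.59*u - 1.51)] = (-31.245456*u^8 - 182.237784*u^7 - 456.568828*u^6 - 301.445514*u^5 + 2.22526799999991*u^4 + 930.930114*u^3 - 217.856916*u^2 + 41.153364*u - 29.426174)/(1.643032*u^12 + 27.193572*u^11 + 129.89145*u^10 + 56.2013429999999*u^9 - 497.072406*u^8 + 578.204553*u^7 - 81.374525*u^6 - 230.059179*u^5 + 143.079354*u^4 + 18.970904*u^3 - 31.393353*u^2 + 4.035777*u + 3.442951)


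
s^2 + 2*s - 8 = (s - 2)*(s + 4)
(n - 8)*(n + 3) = n^2 - 5*n - 24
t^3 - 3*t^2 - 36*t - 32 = (t - 8)*(t + 1)*(t + 4)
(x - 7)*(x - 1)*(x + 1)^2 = x^4 - 6*x^3 - 8*x^2 + 6*x + 7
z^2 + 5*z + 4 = (z + 1)*(z + 4)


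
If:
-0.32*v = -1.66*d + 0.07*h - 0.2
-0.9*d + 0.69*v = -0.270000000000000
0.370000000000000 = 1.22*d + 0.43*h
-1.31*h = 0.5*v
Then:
No Solution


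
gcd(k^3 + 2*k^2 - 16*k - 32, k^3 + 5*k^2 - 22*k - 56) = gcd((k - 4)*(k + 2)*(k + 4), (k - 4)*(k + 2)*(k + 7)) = k^2 - 2*k - 8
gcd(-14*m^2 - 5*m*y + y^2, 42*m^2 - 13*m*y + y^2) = -7*m + y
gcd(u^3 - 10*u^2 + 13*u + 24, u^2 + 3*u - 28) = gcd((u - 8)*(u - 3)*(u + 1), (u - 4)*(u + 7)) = 1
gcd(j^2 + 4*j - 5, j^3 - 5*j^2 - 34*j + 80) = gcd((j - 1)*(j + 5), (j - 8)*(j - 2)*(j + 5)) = j + 5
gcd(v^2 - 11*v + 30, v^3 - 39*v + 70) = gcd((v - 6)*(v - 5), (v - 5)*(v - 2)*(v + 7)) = v - 5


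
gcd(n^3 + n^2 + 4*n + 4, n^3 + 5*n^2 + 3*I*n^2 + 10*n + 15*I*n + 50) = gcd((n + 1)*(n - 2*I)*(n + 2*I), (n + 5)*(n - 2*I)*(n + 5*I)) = n - 2*I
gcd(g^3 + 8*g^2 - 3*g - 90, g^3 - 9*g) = g - 3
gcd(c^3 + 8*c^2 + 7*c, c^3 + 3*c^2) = c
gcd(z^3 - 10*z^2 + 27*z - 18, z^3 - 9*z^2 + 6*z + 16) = 1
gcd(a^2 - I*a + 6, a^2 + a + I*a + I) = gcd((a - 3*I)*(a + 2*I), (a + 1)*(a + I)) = 1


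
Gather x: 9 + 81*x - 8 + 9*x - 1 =90*x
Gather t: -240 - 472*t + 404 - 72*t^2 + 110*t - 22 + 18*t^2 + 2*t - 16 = -54*t^2 - 360*t + 126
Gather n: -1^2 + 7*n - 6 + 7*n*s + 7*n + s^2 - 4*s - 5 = n*(7*s + 14) + s^2 - 4*s - 12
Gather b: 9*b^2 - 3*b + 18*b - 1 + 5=9*b^2 + 15*b + 4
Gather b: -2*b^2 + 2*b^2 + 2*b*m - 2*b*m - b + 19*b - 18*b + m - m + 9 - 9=0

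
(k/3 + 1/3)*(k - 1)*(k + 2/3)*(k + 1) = k^4/3 + 5*k^3/9 - k^2/9 - 5*k/9 - 2/9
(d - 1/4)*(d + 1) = d^2 + 3*d/4 - 1/4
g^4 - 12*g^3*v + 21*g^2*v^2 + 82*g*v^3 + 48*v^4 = (g - 8*v)*(g - 6*v)*(g + v)^2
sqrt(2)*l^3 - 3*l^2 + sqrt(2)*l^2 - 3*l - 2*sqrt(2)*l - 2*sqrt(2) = (l + 1)*(l - 2*sqrt(2))*(sqrt(2)*l + 1)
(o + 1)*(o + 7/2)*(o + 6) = o^3 + 21*o^2/2 + 61*o/2 + 21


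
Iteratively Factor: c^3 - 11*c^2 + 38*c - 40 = (c - 5)*(c^2 - 6*c + 8) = (c - 5)*(c - 4)*(c - 2)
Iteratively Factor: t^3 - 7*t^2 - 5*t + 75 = (t - 5)*(t^2 - 2*t - 15) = (t - 5)*(t + 3)*(t - 5)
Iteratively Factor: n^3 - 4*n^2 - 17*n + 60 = (n + 4)*(n^2 - 8*n + 15) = (n - 5)*(n + 4)*(n - 3)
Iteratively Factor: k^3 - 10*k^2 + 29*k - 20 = (k - 4)*(k^2 - 6*k + 5) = (k - 5)*(k - 4)*(k - 1)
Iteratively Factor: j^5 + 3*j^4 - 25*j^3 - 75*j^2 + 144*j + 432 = (j + 3)*(j^4 - 25*j^2 + 144) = (j - 3)*(j + 3)*(j^3 + 3*j^2 - 16*j - 48) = (j - 3)*(j + 3)^2*(j^2 - 16) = (j - 4)*(j - 3)*(j + 3)^2*(j + 4)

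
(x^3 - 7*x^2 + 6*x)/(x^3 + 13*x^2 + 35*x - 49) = x*(x - 6)/(x^2 + 14*x + 49)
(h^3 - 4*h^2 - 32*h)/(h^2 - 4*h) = (h^2 - 4*h - 32)/(h - 4)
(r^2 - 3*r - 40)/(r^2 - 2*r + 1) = (r^2 - 3*r - 40)/(r^2 - 2*r + 1)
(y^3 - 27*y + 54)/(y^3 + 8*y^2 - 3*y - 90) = (y - 3)/(y + 5)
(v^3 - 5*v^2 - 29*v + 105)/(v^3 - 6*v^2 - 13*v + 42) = (v^2 + 2*v - 15)/(v^2 + v - 6)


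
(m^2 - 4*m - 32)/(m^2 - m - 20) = (m - 8)/(m - 5)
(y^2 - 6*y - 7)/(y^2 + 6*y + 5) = (y - 7)/(y + 5)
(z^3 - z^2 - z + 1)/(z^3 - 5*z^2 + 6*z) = (z^3 - z^2 - z + 1)/(z*(z^2 - 5*z + 6))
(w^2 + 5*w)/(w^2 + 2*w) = (w + 5)/(w + 2)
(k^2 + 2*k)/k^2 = (k + 2)/k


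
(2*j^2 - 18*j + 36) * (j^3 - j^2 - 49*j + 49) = 2*j^5 - 20*j^4 - 44*j^3 + 944*j^2 - 2646*j + 1764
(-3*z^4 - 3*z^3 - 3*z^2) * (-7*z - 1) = 21*z^5 + 24*z^4 + 24*z^3 + 3*z^2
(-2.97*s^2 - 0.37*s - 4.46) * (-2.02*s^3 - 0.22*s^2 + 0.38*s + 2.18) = 5.9994*s^5 + 1.4008*s^4 + 7.962*s^3 - 5.634*s^2 - 2.5014*s - 9.7228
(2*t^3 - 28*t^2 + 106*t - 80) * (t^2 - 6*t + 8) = 2*t^5 - 40*t^4 + 290*t^3 - 940*t^2 + 1328*t - 640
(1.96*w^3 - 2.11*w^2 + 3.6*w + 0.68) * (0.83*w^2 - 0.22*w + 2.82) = 1.6268*w^5 - 2.1825*w^4 + 8.9794*w^3 - 6.1778*w^2 + 10.0024*w + 1.9176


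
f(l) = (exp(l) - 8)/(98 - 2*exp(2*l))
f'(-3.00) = 0.00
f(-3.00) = -0.08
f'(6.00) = 0.00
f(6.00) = 0.00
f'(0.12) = 0.01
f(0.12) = -0.07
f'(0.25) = 0.01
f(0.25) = -0.07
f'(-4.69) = 0.00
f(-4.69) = -0.08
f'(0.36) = 0.01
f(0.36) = -0.07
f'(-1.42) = 0.00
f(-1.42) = -0.08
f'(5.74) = 0.00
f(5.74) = -0.00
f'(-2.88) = 0.00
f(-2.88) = -0.08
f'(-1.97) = 0.00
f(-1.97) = -0.08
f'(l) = exp(l)/(98 - 2*exp(2*l)) + 4*(exp(l) - 8)*exp(2*l)/(98 - 2*exp(2*l))^2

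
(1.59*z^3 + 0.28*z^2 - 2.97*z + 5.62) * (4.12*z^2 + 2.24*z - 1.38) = 6.5508*z^5 + 4.7152*z^4 - 13.8034*z^3 + 16.1152*z^2 + 16.6874*z - 7.7556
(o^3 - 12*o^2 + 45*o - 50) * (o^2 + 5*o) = o^5 - 7*o^4 - 15*o^3 + 175*o^2 - 250*o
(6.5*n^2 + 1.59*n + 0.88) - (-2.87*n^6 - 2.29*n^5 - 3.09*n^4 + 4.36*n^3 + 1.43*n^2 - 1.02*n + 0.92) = 2.87*n^6 + 2.29*n^5 + 3.09*n^4 - 4.36*n^3 + 5.07*n^2 + 2.61*n - 0.04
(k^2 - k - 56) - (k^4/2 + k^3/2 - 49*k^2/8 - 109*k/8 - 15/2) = -k^4/2 - k^3/2 + 57*k^2/8 + 101*k/8 - 97/2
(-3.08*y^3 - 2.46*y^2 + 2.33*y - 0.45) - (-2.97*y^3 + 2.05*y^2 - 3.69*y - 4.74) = -0.11*y^3 - 4.51*y^2 + 6.02*y + 4.29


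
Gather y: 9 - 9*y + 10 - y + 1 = 20 - 10*y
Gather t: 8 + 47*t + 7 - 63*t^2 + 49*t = -63*t^2 + 96*t + 15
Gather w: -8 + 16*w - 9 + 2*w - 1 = 18*w - 18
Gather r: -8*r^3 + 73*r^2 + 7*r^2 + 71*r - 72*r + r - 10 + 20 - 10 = -8*r^3 + 80*r^2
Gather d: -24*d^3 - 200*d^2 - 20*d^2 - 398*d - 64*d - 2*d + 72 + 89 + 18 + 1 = -24*d^3 - 220*d^2 - 464*d + 180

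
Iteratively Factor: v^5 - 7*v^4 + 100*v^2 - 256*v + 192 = (v + 4)*(v^4 - 11*v^3 + 44*v^2 - 76*v + 48) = (v - 2)*(v + 4)*(v^3 - 9*v^2 + 26*v - 24) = (v - 3)*(v - 2)*(v + 4)*(v^2 - 6*v + 8) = (v - 4)*(v - 3)*(v - 2)*(v + 4)*(v - 2)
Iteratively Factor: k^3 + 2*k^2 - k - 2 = (k + 1)*(k^2 + k - 2) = (k + 1)*(k + 2)*(k - 1)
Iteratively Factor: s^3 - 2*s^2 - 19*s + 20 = (s - 1)*(s^2 - s - 20) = (s - 1)*(s + 4)*(s - 5)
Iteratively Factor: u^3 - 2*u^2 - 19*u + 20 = (u + 4)*(u^2 - 6*u + 5) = (u - 1)*(u + 4)*(u - 5)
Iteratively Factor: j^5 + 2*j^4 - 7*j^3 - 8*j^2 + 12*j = (j - 1)*(j^4 + 3*j^3 - 4*j^2 - 12*j) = j*(j - 1)*(j^3 + 3*j^2 - 4*j - 12) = j*(j - 1)*(j + 2)*(j^2 + j - 6) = j*(j - 2)*(j - 1)*(j + 2)*(j + 3)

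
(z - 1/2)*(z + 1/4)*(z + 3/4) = z^3 + z^2/2 - 5*z/16 - 3/32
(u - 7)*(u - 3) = u^2 - 10*u + 21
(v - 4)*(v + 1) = v^2 - 3*v - 4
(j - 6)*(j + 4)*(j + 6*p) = j^3 + 6*j^2*p - 2*j^2 - 12*j*p - 24*j - 144*p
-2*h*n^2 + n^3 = n^2*(-2*h + n)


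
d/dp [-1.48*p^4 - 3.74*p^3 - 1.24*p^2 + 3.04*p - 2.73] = -5.92*p^3 - 11.22*p^2 - 2.48*p + 3.04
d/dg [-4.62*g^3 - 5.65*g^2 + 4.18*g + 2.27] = -13.86*g^2 - 11.3*g + 4.18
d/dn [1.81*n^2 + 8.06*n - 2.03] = 3.62*n + 8.06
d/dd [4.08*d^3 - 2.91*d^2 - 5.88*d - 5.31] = 12.24*d^2 - 5.82*d - 5.88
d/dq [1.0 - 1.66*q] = -1.66000000000000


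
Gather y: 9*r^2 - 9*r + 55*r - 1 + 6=9*r^2 + 46*r + 5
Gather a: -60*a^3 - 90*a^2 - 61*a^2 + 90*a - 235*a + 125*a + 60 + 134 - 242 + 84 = -60*a^3 - 151*a^2 - 20*a + 36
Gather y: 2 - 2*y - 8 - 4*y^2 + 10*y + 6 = -4*y^2 + 8*y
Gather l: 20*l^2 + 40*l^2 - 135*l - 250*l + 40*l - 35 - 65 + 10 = 60*l^2 - 345*l - 90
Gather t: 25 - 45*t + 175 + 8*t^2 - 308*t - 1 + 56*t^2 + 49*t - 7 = 64*t^2 - 304*t + 192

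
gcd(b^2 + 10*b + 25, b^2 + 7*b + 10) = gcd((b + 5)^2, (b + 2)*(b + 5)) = b + 5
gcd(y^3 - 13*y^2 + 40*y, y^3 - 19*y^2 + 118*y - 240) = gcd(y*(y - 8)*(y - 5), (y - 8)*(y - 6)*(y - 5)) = y^2 - 13*y + 40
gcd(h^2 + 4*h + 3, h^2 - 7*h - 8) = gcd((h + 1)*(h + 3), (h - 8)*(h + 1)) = h + 1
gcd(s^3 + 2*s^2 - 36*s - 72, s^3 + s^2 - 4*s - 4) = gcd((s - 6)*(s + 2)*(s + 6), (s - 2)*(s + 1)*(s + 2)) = s + 2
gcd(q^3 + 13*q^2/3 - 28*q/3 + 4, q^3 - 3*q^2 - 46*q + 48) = q^2 + 5*q - 6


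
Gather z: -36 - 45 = -81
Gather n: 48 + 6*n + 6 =6*n + 54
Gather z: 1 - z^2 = 1 - z^2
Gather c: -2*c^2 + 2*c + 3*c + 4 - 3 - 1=-2*c^2 + 5*c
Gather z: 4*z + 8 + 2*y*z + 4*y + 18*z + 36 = 4*y + z*(2*y + 22) + 44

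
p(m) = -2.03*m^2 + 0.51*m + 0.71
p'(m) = 0.51 - 4.06*m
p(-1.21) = -2.88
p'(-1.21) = 5.42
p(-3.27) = -22.66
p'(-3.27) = 13.79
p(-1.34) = -3.62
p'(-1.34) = 5.95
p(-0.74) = -0.78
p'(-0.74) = 3.51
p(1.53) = -3.26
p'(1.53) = -5.70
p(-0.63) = -0.42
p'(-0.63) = 3.07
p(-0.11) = 0.63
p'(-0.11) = 0.96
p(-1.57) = -5.09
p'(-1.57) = 6.88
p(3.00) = -16.03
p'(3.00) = -11.67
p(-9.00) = -168.31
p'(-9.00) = 37.05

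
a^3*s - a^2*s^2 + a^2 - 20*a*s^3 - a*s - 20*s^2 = (a - 5*s)*(a + 4*s)*(a*s + 1)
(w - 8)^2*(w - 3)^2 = w^4 - 22*w^3 + 169*w^2 - 528*w + 576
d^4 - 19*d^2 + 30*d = d*(d - 3)*(d - 2)*(d + 5)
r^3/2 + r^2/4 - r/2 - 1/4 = (r/2 + 1/2)*(r - 1)*(r + 1/2)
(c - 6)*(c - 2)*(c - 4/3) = c^3 - 28*c^2/3 + 68*c/3 - 16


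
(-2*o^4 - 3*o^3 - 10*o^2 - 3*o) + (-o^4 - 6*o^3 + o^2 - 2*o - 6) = -3*o^4 - 9*o^3 - 9*o^2 - 5*o - 6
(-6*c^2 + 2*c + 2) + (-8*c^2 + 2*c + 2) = -14*c^2 + 4*c + 4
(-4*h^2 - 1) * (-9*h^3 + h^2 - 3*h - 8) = 36*h^5 - 4*h^4 + 21*h^3 + 31*h^2 + 3*h + 8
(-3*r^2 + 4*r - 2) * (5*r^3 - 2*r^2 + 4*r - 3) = -15*r^5 + 26*r^4 - 30*r^3 + 29*r^2 - 20*r + 6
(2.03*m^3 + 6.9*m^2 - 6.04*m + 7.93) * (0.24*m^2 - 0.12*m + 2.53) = 0.4872*m^5 + 1.4124*m^4 + 2.8583*m^3 + 20.085*m^2 - 16.2328*m + 20.0629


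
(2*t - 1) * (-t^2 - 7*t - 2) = -2*t^3 - 13*t^2 + 3*t + 2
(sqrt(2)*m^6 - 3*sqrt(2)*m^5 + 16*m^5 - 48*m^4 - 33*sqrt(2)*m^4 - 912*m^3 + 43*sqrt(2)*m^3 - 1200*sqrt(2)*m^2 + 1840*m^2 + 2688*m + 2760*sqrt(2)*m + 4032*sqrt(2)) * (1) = sqrt(2)*m^6 - 3*sqrt(2)*m^5 + 16*m^5 - 48*m^4 - 33*sqrt(2)*m^4 - 912*m^3 + 43*sqrt(2)*m^3 - 1200*sqrt(2)*m^2 + 1840*m^2 + 2688*m + 2760*sqrt(2)*m + 4032*sqrt(2)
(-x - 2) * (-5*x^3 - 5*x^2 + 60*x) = 5*x^4 + 15*x^3 - 50*x^2 - 120*x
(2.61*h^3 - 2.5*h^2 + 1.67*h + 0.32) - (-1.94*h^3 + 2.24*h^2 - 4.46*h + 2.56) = 4.55*h^3 - 4.74*h^2 + 6.13*h - 2.24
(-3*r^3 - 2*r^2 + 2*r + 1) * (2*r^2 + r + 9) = -6*r^5 - 7*r^4 - 25*r^3 - 14*r^2 + 19*r + 9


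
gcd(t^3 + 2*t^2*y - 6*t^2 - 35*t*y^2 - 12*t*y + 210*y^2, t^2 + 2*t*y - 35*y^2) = -t^2 - 2*t*y + 35*y^2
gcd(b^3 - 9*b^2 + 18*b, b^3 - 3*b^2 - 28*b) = b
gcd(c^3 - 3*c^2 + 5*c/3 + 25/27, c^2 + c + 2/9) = c + 1/3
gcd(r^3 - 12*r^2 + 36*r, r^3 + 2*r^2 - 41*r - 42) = r - 6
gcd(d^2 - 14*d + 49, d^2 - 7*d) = d - 7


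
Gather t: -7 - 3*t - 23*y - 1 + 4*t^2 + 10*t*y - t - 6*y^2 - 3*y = 4*t^2 + t*(10*y - 4) - 6*y^2 - 26*y - 8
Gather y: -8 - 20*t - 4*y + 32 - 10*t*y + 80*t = 60*t + y*(-10*t - 4) + 24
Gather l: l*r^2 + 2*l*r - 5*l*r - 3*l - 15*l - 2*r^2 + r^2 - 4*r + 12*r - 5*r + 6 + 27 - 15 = l*(r^2 - 3*r - 18) - r^2 + 3*r + 18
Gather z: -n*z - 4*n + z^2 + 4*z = -4*n + z^2 + z*(4 - n)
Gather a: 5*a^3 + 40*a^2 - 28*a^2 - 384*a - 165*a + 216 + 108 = 5*a^3 + 12*a^2 - 549*a + 324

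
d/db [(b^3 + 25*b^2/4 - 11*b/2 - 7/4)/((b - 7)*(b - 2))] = (4*b^4 - 72*b^3 - 35*b^2 + 714*b - 371)/(4*(b^4 - 18*b^3 + 109*b^2 - 252*b + 196))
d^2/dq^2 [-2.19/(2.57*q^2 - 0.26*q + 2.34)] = (28.929462*q^2 - 2.926716*q - 2.19*(5.14*q - 0.26)*(10.28*q - 0.52) + 26.340444)/(2.57*q^2 - 0.26*q + 2.34)^3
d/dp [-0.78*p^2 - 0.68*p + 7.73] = -1.56*p - 0.68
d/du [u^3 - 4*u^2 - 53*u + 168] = 3*u^2 - 8*u - 53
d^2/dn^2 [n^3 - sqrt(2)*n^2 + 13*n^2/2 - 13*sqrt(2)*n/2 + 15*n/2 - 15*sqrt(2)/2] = 6*n - 2*sqrt(2) + 13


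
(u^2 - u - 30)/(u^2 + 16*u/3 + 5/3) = 3*(u - 6)/(3*u + 1)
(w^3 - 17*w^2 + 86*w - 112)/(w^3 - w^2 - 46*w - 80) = (w^2 - 9*w + 14)/(w^2 + 7*w + 10)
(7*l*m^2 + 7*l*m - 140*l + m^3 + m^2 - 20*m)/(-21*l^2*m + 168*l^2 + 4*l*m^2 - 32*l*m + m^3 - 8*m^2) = (-m^2 - m + 20)/(3*l*m - 24*l - m^2 + 8*m)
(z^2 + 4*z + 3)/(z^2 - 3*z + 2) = (z^2 + 4*z + 3)/(z^2 - 3*z + 2)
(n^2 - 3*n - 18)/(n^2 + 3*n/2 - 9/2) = 2*(n - 6)/(2*n - 3)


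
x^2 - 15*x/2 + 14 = (x - 4)*(x - 7/2)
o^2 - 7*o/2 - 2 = (o - 4)*(o + 1/2)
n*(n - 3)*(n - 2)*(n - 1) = n^4 - 6*n^3 + 11*n^2 - 6*n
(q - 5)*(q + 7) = q^2 + 2*q - 35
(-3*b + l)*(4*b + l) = -12*b^2 + b*l + l^2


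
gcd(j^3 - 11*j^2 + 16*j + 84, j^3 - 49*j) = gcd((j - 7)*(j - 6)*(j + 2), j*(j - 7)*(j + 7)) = j - 7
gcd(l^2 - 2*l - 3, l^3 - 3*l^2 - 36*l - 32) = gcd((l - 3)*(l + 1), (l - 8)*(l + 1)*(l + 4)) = l + 1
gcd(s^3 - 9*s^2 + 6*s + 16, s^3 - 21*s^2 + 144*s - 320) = s - 8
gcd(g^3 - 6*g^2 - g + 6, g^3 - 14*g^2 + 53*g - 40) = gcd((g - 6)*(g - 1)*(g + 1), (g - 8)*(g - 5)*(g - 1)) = g - 1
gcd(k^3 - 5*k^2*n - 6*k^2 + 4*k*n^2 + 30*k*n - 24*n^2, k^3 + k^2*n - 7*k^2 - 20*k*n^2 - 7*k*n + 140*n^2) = k - 4*n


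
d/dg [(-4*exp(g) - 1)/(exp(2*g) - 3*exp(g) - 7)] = (4*exp(2*g) + 2*exp(g) + 25)*exp(g)/(exp(4*g) - 6*exp(3*g) - 5*exp(2*g) + 42*exp(g) + 49)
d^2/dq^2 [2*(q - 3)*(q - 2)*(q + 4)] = 12*q - 4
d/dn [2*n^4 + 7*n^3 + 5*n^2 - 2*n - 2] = 8*n^3 + 21*n^2 + 10*n - 2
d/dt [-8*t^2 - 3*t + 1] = -16*t - 3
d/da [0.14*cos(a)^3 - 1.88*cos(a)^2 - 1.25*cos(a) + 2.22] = (-0.42*cos(a)^2 + 3.76*cos(a) + 1.25)*sin(a)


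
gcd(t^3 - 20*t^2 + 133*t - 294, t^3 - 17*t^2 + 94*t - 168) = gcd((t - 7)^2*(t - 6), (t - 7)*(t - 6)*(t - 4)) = t^2 - 13*t + 42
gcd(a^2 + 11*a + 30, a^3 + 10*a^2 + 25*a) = a + 5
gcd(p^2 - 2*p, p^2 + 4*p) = p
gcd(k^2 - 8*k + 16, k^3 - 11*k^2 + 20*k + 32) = k - 4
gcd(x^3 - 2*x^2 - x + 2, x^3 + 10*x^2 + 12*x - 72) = x - 2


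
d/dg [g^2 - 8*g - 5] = 2*g - 8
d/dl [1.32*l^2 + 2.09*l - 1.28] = 2.64*l + 2.09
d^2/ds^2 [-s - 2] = 0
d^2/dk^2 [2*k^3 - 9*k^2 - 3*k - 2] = 12*k - 18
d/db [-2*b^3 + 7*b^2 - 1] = 2*b*(7 - 3*b)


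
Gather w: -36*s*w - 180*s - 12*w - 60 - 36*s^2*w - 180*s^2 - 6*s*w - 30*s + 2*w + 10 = -180*s^2 - 210*s + w*(-36*s^2 - 42*s - 10) - 50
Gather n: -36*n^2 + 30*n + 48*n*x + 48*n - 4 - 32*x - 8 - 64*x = -36*n^2 + n*(48*x + 78) - 96*x - 12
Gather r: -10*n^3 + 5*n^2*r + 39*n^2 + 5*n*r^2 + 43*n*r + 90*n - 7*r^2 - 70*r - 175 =-10*n^3 + 39*n^2 + 90*n + r^2*(5*n - 7) + r*(5*n^2 + 43*n - 70) - 175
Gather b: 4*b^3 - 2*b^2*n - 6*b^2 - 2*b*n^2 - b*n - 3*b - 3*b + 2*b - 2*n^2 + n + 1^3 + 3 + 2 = 4*b^3 + b^2*(-2*n - 6) + b*(-2*n^2 - n - 4) - 2*n^2 + n + 6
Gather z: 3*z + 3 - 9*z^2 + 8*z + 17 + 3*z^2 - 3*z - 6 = -6*z^2 + 8*z + 14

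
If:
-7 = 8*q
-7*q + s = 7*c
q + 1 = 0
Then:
No Solution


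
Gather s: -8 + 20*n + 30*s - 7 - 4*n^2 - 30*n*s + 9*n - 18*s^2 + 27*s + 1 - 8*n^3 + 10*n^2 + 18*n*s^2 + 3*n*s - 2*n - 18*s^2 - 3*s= -8*n^3 + 6*n^2 + 27*n + s^2*(18*n - 36) + s*(54 - 27*n) - 14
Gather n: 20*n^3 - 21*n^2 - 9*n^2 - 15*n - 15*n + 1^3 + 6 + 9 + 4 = 20*n^3 - 30*n^2 - 30*n + 20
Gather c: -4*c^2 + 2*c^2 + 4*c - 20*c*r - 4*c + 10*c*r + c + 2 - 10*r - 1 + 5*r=-2*c^2 + c*(1 - 10*r) - 5*r + 1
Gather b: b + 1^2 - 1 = b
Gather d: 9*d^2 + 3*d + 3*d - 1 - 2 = 9*d^2 + 6*d - 3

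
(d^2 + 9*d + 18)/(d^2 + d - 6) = (d + 6)/(d - 2)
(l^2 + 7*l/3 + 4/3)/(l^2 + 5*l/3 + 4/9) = 3*(l + 1)/(3*l + 1)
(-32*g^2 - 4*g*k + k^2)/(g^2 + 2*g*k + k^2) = (-32*g^2 - 4*g*k + k^2)/(g^2 + 2*g*k + k^2)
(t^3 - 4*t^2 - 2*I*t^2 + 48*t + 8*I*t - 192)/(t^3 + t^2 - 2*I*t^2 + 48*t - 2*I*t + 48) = (t - 4)/(t + 1)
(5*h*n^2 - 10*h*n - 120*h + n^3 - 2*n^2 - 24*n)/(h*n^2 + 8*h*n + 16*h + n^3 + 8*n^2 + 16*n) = (5*h*n - 30*h + n^2 - 6*n)/(h*n + 4*h + n^2 + 4*n)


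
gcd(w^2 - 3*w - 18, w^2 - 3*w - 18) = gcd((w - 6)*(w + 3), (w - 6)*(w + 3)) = w^2 - 3*w - 18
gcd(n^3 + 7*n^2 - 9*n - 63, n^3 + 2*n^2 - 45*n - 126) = n + 3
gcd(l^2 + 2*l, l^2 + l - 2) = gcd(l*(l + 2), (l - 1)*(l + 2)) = l + 2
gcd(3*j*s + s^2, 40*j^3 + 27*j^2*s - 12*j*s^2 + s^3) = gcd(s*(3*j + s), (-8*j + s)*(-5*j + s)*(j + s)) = 1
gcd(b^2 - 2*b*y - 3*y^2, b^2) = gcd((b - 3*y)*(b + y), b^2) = 1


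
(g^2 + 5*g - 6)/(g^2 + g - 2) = (g + 6)/(g + 2)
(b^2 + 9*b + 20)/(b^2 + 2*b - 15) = (b + 4)/(b - 3)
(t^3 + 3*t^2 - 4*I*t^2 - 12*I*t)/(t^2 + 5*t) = (t^2 + t*(3 - 4*I) - 12*I)/(t + 5)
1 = 1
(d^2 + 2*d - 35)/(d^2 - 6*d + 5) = (d + 7)/(d - 1)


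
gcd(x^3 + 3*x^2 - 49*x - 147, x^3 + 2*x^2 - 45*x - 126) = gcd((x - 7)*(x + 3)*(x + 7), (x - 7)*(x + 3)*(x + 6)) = x^2 - 4*x - 21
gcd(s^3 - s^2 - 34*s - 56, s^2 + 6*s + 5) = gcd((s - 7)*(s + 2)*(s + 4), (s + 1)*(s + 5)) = 1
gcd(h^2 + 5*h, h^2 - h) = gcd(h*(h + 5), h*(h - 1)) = h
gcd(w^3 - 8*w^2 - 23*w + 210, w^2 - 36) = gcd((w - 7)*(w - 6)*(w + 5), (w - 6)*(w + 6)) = w - 6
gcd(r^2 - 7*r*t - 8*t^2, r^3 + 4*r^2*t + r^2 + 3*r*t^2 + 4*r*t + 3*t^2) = r + t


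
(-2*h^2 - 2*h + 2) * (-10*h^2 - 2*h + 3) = 20*h^4 + 24*h^3 - 22*h^2 - 10*h + 6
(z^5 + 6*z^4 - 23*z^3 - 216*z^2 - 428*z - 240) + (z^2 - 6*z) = z^5 + 6*z^4 - 23*z^3 - 215*z^2 - 434*z - 240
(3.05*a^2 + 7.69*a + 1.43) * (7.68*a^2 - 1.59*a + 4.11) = 23.424*a^4 + 54.2097*a^3 + 11.2908*a^2 + 29.3322*a + 5.8773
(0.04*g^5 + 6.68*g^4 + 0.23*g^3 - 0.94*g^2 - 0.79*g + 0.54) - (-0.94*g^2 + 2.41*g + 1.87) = 0.04*g^5 + 6.68*g^4 + 0.23*g^3 - 3.2*g - 1.33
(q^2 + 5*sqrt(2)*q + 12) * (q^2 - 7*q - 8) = q^4 - 7*q^3 + 5*sqrt(2)*q^3 - 35*sqrt(2)*q^2 + 4*q^2 - 84*q - 40*sqrt(2)*q - 96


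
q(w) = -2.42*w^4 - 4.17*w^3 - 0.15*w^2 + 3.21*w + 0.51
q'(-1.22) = 2.53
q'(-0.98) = 0.60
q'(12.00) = -18528.87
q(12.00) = -57369.45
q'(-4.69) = 728.05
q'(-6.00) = 1645.53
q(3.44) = -498.86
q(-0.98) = -1.09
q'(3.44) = -539.91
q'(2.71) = -282.13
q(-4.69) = -758.52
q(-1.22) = -1.42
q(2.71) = -205.41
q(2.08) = -76.28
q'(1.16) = -29.08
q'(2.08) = -138.65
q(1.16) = -6.86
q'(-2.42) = 67.86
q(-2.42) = -32.04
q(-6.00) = -2259.75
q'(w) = -9.68*w^3 - 12.51*w^2 - 0.3*w + 3.21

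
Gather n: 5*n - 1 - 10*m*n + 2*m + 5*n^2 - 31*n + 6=2*m + 5*n^2 + n*(-10*m - 26) + 5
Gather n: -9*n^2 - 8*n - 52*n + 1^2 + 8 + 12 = -9*n^2 - 60*n + 21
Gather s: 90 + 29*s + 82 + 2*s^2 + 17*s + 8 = 2*s^2 + 46*s + 180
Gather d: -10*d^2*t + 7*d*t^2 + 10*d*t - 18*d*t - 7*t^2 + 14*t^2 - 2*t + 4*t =-10*d^2*t + d*(7*t^2 - 8*t) + 7*t^2 + 2*t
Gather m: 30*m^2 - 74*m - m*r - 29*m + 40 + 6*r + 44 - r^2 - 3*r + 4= 30*m^2 + m*(-r - 103) - r^2 + 3*r + 88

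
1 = 1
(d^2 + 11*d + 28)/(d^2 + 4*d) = (d + 7)/d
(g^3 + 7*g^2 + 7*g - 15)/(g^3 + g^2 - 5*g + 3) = (g + 5)/(g - 1)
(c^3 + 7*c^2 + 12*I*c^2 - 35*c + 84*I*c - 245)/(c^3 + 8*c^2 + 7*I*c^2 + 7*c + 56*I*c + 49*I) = (c + 5*I)/(c + 1)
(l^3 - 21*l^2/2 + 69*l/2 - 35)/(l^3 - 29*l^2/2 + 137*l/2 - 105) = (l - 2)/(l - 6)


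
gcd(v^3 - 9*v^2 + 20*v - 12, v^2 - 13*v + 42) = v - 6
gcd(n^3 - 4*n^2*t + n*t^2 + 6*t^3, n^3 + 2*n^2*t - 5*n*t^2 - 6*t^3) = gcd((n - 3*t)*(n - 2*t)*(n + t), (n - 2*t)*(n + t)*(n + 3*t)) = -n^2 + n*t + 2*t^2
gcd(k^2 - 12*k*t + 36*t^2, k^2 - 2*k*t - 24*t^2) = -k + 6*t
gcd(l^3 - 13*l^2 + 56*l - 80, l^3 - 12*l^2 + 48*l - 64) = l^2 - 8*l + 16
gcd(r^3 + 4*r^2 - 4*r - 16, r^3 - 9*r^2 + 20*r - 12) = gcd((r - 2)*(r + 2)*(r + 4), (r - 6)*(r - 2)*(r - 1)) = r - 2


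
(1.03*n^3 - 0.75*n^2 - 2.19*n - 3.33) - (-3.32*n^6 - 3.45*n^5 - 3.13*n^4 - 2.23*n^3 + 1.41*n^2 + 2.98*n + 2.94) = 3.32*n^6 + 3.45*n^5 + 3.13*n^4 + 3.26*n^3 - 2.16*n^2 - 5.17*n - 6.27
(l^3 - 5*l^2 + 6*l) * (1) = l^3 - 5*l^2 + 6*l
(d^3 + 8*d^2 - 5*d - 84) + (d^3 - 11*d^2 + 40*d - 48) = 2*d^3 - 3*d^2 + 35*d - 132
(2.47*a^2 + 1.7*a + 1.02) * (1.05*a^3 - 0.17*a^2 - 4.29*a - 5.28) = 2.5935*a^5 + 1.3651*a^4 - 9.8143*a^3 - 20.508*a^2 - 13.3518*a - 5.3856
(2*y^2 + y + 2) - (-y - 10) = 2*y^2 + 2*y + 12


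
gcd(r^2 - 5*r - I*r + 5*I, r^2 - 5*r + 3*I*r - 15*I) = r - 5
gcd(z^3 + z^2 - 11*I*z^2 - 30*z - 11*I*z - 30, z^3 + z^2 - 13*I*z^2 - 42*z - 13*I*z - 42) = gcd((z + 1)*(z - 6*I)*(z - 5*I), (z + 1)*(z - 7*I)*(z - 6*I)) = z^2 + z*(1 - 6*I) - 6*I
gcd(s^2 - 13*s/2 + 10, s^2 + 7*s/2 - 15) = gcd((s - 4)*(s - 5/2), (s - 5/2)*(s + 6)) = s - 5/2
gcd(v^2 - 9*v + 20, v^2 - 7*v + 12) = v - 4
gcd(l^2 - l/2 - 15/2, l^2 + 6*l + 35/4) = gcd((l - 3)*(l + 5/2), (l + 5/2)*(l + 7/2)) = l + 5/2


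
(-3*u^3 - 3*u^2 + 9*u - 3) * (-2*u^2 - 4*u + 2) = 6*u^5 + 18*u^4 - 12*u^3 - 36*u^2 + 30*u - 6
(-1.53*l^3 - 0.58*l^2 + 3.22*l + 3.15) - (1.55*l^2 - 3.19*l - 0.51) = -1.53*l^3 - 2.13*l^2 + 6.41*l + 3.66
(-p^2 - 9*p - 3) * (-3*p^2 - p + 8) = 3*p^4 + 28*p^3 + 10*p^2 - 69*p - 24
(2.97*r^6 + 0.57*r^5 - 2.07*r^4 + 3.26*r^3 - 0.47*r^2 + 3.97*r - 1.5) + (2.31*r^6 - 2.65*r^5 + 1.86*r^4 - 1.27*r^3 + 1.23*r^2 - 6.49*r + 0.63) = 5.28*r^6 - 2.08*r^5 - 0.21*r^4 + 1.99*r^3 + 0.76*r^2 - 2.52*r - 0.87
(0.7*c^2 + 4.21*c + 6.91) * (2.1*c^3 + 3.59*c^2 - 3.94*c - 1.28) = 1.47*c^5 + 11.354*c^4 + 26.8669*c^3 + 7.3235*c^2 - 32.6142*c - 8.8448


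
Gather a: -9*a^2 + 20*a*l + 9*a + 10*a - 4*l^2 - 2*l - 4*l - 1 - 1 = -9*a^2 + a*(20*l + 19) - 4*l^2 - 6*l - 2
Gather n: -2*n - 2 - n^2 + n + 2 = -n^2 - n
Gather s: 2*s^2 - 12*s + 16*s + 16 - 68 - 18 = 2*s^2 + 4*s - 70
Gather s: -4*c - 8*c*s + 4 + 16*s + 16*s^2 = -4*c + 16*s^2 + s*(16 - 8*c) + 4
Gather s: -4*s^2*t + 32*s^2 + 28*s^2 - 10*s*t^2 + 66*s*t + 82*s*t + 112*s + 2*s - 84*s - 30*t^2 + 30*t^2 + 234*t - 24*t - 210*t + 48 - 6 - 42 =s^2*(60 - 4*t) + s*(-10*t^2 + 148*t + 30)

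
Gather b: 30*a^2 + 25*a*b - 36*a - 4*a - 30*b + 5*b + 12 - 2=30*a^2 - 40*a + b*(25*a - 25) + 10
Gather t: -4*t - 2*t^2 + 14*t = -2*t^2 + 10*t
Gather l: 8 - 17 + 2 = -7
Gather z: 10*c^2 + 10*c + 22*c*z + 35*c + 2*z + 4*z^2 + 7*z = 10*c^2 + 45*c + 4*z^2 + z*(22*c + 9)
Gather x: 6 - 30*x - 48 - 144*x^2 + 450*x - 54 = -144*x^2 + 420*x - 96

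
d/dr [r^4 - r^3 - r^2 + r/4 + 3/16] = 4*r^3 - 3*r^2 - 2*r + 1/4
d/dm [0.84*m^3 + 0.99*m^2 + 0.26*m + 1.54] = 2.52*m^2 + 1.98*m + 0.26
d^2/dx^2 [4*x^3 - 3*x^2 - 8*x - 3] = 24*x - 6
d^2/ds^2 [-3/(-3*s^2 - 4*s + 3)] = 6*(-9*s^2 - 12*s + 4*(3*s + 2)^2 + 9)/(3*s^2 + 4*s - 3)^3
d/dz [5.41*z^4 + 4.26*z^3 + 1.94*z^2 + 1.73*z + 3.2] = 21.64*z^3 + 12.78*z^2 + 3.88*z + 1.73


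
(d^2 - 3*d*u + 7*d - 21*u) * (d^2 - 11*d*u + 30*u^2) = d^4 - 14*d^3*u + 7*d^3 + 63*d^2*u^2 - 98*d^2*u - 90*d*u^3 + 441*d*u^2 - 630*u^3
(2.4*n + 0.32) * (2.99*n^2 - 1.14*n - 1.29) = 7.176*n^3 - 1.7792*n^2 - 3.4608*n - 0.4128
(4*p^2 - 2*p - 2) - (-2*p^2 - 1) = 6*p^2 - 2*p - 1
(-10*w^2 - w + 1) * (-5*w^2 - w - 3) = 50*w^4 + 15*w^3 + 26*w^2 + 2*w - 3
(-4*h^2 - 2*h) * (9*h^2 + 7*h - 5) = -36*h^4 - 46*h^3 + 6*h^2 + 10*h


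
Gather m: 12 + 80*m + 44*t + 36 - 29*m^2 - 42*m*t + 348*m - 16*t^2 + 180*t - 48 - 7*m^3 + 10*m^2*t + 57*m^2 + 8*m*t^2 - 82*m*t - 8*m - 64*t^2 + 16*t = -7*m^3 + m^2*(10*t + 28) + m*(8*t^2 - 124*t + 420) - 80*t^2 + 240*t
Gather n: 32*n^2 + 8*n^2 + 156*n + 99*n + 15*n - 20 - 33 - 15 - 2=40*n^2 + 270*n - 70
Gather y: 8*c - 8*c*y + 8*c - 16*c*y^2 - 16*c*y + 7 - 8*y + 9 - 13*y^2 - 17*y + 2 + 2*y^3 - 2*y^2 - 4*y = 16*c + 2*y^3 + y^2*(-16*c - 15) + y*(-24*c - 29) + 18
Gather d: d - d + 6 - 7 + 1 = 0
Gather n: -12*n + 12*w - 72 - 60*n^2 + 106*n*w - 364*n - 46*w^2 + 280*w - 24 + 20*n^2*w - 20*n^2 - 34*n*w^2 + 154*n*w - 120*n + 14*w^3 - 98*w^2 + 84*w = n^2*(20*w - 80) + n*(-34*w^2 + 260*w - 496) + 14*w^3 - 144*w^2 + 376*w - 96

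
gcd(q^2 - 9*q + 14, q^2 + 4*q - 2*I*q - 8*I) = 1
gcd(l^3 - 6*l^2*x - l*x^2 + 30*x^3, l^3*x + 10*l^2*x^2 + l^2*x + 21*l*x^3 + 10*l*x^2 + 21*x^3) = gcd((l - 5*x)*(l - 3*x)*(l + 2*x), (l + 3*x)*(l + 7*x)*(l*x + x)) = 1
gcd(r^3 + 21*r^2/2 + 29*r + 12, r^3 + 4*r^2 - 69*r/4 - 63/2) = r + 6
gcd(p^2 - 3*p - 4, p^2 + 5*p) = 1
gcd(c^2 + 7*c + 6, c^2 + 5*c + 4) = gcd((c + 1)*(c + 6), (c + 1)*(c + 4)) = c + 1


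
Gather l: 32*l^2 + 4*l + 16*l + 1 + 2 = 32*l^2 + 20*l + 3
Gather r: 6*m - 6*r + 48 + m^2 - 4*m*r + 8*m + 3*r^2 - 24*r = m^2 + 14*m + 3*r^2 + r*(-4*m - 30) + 48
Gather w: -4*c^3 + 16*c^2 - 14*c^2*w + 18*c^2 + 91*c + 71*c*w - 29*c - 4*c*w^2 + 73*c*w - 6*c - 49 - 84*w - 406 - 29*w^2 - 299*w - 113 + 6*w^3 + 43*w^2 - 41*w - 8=-4*c^3 + 34*c^2 + 56*c + 6*w^3 + w^2*(14 - 4*c) + w*(-14*c^2 + 144*c - 424) - 576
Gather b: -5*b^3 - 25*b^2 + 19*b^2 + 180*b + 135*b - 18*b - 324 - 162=-5*b^3 - 6*b^2 + 297*b - 486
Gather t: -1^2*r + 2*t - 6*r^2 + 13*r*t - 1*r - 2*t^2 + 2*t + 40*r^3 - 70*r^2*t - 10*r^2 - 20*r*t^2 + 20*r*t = 40*r^3 - 16*r^2 - 2*r + t^2*(-20*r - 2) + t*(-70*r^2 + 33*r + 4)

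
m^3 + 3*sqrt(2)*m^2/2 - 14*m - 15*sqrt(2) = (m - 5*sqrt(2)/2)*(m + sqrt(2))*(m + 3*sqrt(2))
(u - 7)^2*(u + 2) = u^3 - 12*u^2 + 21*u + 98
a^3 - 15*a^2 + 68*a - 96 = (a - 8)*(a - 4)*(a - 3)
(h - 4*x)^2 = h^2 - 8*h*x + 16*x^2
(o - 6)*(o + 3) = o^2 - 3*o - 18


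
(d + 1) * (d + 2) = d^2 + 3*d + 2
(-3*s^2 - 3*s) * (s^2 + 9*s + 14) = -3*s^4 - 30*s^3 - 69*s^2 - 42*s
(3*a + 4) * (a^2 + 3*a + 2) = 3*a^3 + 13*a^2 + 18*a + 8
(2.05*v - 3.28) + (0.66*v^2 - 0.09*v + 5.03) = 0.66*v^2 + 1.96*v + 1.75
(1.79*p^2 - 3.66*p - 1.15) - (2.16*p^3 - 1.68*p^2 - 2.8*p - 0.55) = -2.16*p^3 + 3.47*p^2 - 0.86*p - 0.6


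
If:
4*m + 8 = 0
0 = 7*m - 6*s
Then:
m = -2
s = -7/3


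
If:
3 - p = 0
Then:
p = 3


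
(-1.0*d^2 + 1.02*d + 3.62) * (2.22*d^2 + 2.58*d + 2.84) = -2.22*d^4 - 0.3156*d^3 + 7.828*d^2 + 12.2364*d + 10.2808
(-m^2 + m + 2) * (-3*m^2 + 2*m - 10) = 3*m^4 - 5*m^3 + 6*m^2 - 6*m - 20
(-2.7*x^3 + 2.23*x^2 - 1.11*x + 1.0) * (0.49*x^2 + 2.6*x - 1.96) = -1.323*x^5 - 5.9273*x^4 + 10.5461*x^3 - 6.7668*x^2 + 4.7756*x - 1.96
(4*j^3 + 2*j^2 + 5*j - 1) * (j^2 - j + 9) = 4*j^5 - 2*j^4 + 39*j^3 + 12*j^2 + 46*j - 9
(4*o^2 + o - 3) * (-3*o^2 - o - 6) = -12*o^4 - 7*o^3 - 16*o^2 - 3*o + 18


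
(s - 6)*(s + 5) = s^2 - s - 30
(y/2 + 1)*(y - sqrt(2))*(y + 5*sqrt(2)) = y^3/2 + y^2 + 2*sqrt(2)*y^2 - 5*y + 4*sqrt(2)*y - 10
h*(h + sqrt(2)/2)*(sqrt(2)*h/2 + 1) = sqrt(2)*h^3/2 + 3*h^2/2 + sqrt(2)*h/2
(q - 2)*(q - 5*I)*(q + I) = q^3 - 2*q^2 - 4*I*q^2 + 5*q + 8*I*q - 10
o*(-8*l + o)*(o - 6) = -8*l*o^2 + 48*l*o + o^3 - 6*o^2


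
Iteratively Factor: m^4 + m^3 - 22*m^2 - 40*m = (m - 5)*(m^3 + 6*m^2 + 8*m) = (m - 5)*(m + 2)*(m^2 + 4*m) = m*(m - 5)*(m + 2)*(m + 4)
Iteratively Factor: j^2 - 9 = (j + 3)*(j - 3)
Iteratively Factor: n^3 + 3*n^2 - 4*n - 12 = (n - 2)*(n^2 + 5*n + 6) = (n - 2)*(n + 3)*(n + 2)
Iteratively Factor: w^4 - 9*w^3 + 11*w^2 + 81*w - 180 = (w - 4)*(w^3 - 5*w^2 - 9*w + 45) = (w - 4)*(w + 3)*(w^2 - 8*w + 15) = (w - 5)*(w - 4)*(w + 3)*(w - 3)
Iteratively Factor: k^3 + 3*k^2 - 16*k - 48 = (k + 3)*(k^2 - 16) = (k + 3)*(k + 4)*(k - 4)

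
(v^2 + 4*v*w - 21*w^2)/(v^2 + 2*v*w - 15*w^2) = (v + 7*w)/(v + 5*w)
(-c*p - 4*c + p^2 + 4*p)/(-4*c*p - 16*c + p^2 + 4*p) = (-c + p)/(-4*c + p)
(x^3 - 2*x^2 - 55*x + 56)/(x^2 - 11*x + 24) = (x^2 + 6*x - 7)/(x - 3)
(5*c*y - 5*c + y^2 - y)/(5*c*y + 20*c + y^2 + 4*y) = (y - 1)/(y + 4)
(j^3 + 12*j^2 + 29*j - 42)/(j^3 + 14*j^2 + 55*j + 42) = (j - 1)/(j + 1)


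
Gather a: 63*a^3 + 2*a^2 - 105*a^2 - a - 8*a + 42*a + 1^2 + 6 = 63*a^3 - 103*a^2 + 33*a + 7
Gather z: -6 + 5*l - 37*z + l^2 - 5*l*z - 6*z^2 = l^2 + 5*l - 6*z^2 + z*(-5*l - 37) - 6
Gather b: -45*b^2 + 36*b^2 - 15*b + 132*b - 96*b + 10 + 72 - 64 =-9*b^2 + 21*b + 18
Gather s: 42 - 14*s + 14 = 56 - 14*s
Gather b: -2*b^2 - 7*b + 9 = -2*b^2 - 7*b + 9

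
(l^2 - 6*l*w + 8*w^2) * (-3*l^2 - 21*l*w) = -3*l^4 - 3*l^3*w + 102*l^2*w^2 - 168*l*w^3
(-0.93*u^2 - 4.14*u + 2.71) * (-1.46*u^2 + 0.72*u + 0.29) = 1.3578*u^4 + 5.3748*u^3 - 7.2071*u^2 + 0.7506*u + 0.7859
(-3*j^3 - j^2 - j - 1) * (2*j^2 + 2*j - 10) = -6*j^5 - 8*j^4 + 26*j^3 + 6*j^2 + 8*j + 10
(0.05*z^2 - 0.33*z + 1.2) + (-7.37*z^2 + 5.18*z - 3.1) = -7.32*z^2 + 4.85*z - 1.9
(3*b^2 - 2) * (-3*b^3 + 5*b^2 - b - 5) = -9*b^5 + 15*b^4 + 3*b^3 - 25*b^2 + 2*b + 10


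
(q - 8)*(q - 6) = q^2 - 14*q + 48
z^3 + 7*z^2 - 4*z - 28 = (z - 2)*(z + 2)*(z + 7)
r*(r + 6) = r^2 + 6*r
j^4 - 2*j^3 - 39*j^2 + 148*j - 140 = (j - 5)*(j - 2)^2*(j + 7)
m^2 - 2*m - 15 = (m - 5)*(m + 3)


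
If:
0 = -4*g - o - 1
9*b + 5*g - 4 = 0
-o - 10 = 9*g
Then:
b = 13/9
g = -9/5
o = 31/5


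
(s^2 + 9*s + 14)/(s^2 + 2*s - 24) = (s^2 + 9*s + 14)/(s^2 + 2*s - 24)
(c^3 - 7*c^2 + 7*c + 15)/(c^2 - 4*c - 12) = (-c^3 + 7*c^2 - 7*c - 15)/(-c^2 + 4*c + 12)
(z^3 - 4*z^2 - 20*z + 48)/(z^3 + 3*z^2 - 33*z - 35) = (z^3 - 4*z^2 - 20*z + 48)/(z^3 + 3*z^2 - 33*z - 35)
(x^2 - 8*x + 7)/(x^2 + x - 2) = (x - 7)/(x + 2)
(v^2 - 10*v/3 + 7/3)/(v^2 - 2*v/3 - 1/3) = (3*v - 7)/(3*v + 1)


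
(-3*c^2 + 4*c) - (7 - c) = -3*c^2 + 5*c - 7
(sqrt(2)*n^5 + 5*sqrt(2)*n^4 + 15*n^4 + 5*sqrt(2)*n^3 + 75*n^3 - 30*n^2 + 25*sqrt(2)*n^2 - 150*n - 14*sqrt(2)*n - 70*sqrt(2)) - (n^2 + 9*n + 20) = sqrt(2)*n^5 + 5*sqrt(2)*n^4 + 15*n^4 + 5*sqrt(2)*n^3 + 75*n^3 - 31*n^2 + 25*sqrt(2)*n^2 - 159*n - 14*sqrt(2)*n - 70*sqrt(2) - 20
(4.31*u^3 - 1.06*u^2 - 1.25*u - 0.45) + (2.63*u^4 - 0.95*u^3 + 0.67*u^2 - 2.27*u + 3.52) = 2.63*u^4 + 3.36*u^3 - 0.39*u^2 - 3.52*u + 3.07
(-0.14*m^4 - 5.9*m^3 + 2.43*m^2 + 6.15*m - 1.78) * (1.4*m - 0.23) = -0.196*m^5 - 8.2278*m^4 + 4.759*m^3 + 8.0511*m^2 - 3.9065*m + 0.4094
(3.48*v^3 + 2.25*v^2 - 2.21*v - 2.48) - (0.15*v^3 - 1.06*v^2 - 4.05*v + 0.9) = 3.33*v^3 + 3.31*v^2 + 1.84*v - 3.38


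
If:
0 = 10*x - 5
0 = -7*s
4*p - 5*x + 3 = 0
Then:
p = -1/8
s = 0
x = 1/2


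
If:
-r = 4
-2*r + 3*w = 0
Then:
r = -4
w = -8/3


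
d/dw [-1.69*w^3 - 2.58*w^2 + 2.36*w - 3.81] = -5.07*w^2 - 5.16*w + 2.36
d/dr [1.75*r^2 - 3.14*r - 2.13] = 3.5*r - 3.14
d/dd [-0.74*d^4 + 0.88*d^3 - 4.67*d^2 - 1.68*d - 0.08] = -2.96*d^3 + 2.64*d^2 - 9.34*d - 1.68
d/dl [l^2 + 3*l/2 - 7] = 2*l + 3/2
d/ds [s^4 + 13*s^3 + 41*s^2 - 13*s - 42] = 4*s^3 + 39*s^2 + 82*s - 13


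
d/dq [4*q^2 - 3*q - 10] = 8*q - 3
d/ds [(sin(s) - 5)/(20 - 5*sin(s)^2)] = (sin(s)^2 - 10*sin(s) + 4)*cos(s)/(5*(sin(s)^2 - 4)^2)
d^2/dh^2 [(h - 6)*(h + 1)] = 2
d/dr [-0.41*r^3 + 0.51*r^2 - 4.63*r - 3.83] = -1.23*r^2 + 1.02*r - 4.63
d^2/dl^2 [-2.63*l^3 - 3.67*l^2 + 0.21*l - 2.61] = -15.78*l - 7.34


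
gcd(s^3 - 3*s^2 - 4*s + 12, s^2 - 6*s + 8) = s - 2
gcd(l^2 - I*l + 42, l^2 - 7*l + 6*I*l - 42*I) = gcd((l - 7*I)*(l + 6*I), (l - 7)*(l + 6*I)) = l + 6*I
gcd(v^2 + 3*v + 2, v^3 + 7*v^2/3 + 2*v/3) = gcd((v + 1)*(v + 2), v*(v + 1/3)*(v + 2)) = v + 2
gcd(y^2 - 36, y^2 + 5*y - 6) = y + 6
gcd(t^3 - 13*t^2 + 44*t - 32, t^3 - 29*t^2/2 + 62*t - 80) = t^2 - 12*t + 32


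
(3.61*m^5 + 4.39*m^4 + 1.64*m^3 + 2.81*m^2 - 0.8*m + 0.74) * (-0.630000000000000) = -2.2743*m^5 - 2.7657*m^4 - 1.0332*m^3 - 1.7703*m^2 + 0.504*m - 0.4662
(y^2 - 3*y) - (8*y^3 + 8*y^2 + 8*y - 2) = -8*y^3 - 7*y^2 - 11*y + 2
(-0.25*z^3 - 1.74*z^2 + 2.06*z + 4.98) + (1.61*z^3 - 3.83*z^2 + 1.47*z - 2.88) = 1.36*z^3 - 5.57*z^2 + 3.53*z + 2.1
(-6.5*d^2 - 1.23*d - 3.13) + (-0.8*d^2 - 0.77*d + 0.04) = -7.3*d^2 - 2.0*d - 3.09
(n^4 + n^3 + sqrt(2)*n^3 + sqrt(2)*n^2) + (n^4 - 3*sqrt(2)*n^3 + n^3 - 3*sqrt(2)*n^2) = 2*n^4 - 2*sqrt(2)*n^3 + 2*n^3 - 2*sqrt(2)*n^2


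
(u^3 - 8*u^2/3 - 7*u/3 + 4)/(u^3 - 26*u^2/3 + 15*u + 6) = (3*u^2 + u - 4)/(3*u^2 - 17*u - 6)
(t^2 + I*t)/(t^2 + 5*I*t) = (t + I)/(t + 5*I)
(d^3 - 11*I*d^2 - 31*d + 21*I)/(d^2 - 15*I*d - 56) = (d^2 - 4*I*d - 3)/(d - 8*I)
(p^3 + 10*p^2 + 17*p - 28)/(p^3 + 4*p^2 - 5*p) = (p^2 + 11*p + 28)/(p*(p + 5))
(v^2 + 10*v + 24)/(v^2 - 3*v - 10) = (v^2 + 10*v + 24)/(v^2 - 3*v - 10)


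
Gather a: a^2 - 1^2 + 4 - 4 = a^2 - 1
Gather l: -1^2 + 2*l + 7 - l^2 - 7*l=-l^2 - 5*l + 6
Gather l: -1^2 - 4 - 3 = -8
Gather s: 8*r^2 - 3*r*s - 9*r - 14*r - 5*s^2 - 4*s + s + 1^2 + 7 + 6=8*r^2 - 23*r - 5*s^2 + s*(-3*r - 3) + 14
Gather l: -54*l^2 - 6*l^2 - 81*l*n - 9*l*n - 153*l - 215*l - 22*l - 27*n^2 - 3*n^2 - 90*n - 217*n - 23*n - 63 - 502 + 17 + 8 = -60*l^2 + l*(-90*n - 390) - 30*n^2 - 330*n - 540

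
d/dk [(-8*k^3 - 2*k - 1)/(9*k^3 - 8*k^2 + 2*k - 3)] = (64*k^4 + 4*k^3 + 83*k^2 - 16*k + 8)/(81*k^6 - 144*k^5 + 100*k^4 - 86*k^3 + 52*k^2 - 12*k + 9)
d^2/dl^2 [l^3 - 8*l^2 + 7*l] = 6*l - 16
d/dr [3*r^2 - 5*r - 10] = 6*r - 5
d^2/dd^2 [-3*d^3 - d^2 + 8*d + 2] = -18*d - 2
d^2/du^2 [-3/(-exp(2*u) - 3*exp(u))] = 3*(-(exp(u) + 3)*(4*exp(u) + 3) + 2*(2*exp(u) + 3)^2)*exp(-u)/(exp(u) + 3)^3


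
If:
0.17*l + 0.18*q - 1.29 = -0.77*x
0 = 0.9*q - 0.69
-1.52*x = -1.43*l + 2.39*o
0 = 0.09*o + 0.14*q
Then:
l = -0.33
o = -1.19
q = 0.77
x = 1.57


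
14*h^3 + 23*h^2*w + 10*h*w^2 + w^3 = (h + w)*(2*h + w)*(7*h + w)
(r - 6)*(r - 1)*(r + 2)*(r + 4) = r^4 - r^3 - 28*r^2 - 20*r + 48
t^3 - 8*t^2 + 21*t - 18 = (t - 3)^2*(t - 2)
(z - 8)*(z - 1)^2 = z^3 - 10*z^2 + 17*z - 8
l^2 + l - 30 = (l - 5)*(l + 6)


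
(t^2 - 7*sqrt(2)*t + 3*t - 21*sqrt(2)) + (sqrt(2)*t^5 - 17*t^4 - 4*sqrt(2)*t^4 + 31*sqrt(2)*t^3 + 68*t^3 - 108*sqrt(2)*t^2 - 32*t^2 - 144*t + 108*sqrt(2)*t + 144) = sqrt(2)*t^5 - 17*t^4 - 4*sqrt(2)*t^4 + 31*sqrt(2)*t^3 + 68*t^3 - 108*sqrt(2)*t^2 - 31*t^2 - 141*t + 101*sqrt(2)*t - 21*sqrt(2) + 144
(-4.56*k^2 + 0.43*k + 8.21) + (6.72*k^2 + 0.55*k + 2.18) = 2.16*k^2 + 0.98*k + 10.39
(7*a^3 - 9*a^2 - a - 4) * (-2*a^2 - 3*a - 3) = -14*a^5 - 3*a^4 + 8*a^3 + 38*a^2 + 15*a + 12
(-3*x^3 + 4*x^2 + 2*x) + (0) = -3*x^3 + 4*x^2 + 2*x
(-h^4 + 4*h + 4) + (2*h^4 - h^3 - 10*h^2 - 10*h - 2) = h^4 - h^3 - 10*h^2 - 6*h + 2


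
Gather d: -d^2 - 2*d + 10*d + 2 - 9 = -d^2 + 8*d - 7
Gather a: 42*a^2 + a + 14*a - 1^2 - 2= 42*a^2 + 15*a - 3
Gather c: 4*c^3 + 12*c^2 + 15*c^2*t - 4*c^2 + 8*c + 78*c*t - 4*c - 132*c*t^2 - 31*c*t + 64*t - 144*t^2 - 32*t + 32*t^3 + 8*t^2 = 4*c^3 + c^2*(15*t + 8) + c*(-132*t^2 + 47*t + 4) + 32*t^3 - 136*t^2 + 32*t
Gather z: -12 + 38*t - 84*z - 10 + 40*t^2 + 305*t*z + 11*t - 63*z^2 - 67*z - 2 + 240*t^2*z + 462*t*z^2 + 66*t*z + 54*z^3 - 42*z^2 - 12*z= 40*t^2 + 49*t + 54*z^3 + z^2*(462*t - 105) + z*(240*t^2 + 371*t - 163) - 24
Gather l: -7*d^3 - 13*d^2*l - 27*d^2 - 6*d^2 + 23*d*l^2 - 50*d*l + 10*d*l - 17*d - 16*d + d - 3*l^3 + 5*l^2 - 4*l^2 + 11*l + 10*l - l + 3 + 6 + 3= -7*d^3 - 33*d^2 - 32*d - 3*l^3 + l^2*(23*d + 1) + l*(-13*d^2 - 40*d + 20) + 12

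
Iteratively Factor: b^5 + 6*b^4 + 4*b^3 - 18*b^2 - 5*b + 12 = (b - 1)*(b^4 + 7*b^3 + 11*b^2 - 7*b - 12) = (b - 1)*(b + 1)*(b^3 + 6*b^2 + 5*b - 12) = (b - 1)^2*(b + 1)*(b^2 + 7*b + 12) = (b - 1)^2*(b + 1)*(b + 4)*(b + 3)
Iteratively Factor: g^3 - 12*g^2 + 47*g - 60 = (g - 5)*(g^2 - 7*g + 12) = (g - 5)*(g - 4)*(g - 3)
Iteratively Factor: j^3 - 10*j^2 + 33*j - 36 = (j - 3)*(j^2 - 7*j + 12) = (j - 4)*(j - 3)*(j - 3)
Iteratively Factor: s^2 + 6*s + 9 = (s + 3)*(s + 3)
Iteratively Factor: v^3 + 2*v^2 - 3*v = (v - 1)*(v^2 + 3*v) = (v - 1)*(v + 3)*(v)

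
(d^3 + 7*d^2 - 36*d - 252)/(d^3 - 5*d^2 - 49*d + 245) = (d^2 - 36)/(d^2 - 12*d + 35)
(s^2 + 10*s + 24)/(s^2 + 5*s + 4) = (s + 6)/(s + 1)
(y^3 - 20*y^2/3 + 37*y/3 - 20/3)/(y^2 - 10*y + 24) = (3*y^2 - 8*y + 5)/(3*(y - 6))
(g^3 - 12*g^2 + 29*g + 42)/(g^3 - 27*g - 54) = (g^2 - 6*g - 7)/(g^2 + 6*g + 9)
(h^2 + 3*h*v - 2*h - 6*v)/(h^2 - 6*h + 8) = (h + 3*v)/(h - 4)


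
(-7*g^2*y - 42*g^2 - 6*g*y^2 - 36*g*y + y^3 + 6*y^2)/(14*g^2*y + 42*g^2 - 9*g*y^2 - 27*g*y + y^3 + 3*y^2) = (g*y + 6*g + y^2 + 6*y)/(-2*g*y - 6*g + y^2 + 3*y)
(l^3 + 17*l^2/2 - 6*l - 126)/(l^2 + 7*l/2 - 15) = (2*l^2 + 5*l - 42)/(2*l - 5)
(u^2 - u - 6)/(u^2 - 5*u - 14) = (u - 3)/(u - 7)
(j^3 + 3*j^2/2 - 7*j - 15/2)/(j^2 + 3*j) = j - 3/2 - 5/(2*j)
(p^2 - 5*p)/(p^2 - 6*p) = (p - 5)/(p - 6)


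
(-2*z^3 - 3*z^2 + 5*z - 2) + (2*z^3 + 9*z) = -3*z^2 + 14*z - 2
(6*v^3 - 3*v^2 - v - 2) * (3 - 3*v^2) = -18*v^5 + 9*v^4 + 21*v^3 - 3*v^2 - 3*v - 6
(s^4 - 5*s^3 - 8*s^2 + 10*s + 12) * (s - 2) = s^5 - 7*s^4 + 2*s^3 + 26*s^2 - 8*s - 24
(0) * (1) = 0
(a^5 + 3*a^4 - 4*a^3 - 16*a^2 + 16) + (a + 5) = a^5 + 3*a^4 - 4*a^3 - 16*a^2 + a + 21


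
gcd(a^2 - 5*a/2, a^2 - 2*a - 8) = 1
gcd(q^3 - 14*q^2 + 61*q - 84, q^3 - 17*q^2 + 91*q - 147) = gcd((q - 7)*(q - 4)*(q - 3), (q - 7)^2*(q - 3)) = q^2 - 10*q + 21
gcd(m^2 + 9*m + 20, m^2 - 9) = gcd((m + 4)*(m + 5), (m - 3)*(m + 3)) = 1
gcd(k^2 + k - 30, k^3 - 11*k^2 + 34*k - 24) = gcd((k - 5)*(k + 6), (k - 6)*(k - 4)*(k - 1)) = 1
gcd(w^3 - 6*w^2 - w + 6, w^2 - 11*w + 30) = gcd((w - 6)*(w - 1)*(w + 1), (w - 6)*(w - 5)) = w - 6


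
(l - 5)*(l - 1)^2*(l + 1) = l^4 - 6*l^3 + 4*l^2 + 6*l - 5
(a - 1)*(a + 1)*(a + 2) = a^3 + 2*a^2 - a - 2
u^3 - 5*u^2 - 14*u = u*(u - 7)*(u + 2)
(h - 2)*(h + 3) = h^2 + h - 6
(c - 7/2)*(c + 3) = c^2 - c/2 - 21/2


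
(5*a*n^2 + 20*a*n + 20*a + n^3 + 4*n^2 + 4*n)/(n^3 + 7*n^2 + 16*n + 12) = (5*a + n)/(n + 3)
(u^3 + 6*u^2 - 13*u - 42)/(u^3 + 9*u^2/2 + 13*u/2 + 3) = 2*(u^2 + 4*u - 21)/(2*u^2 + 5*u + 3)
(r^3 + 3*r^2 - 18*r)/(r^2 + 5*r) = (r^2 + 3*r - 18)/(r + 5)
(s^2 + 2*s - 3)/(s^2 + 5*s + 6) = (s - 1)/(s + 2)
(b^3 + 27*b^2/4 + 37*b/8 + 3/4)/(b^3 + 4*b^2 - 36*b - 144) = (8*b^2 + 6*b + 1)/(8*(b^2 - 2*b - 24))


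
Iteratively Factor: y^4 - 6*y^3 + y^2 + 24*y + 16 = (y - 4)*(y^3 - 2*y^2 - 7*y - 4) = (y - 4)*(y + 1)*(y^2 - 3*y - 4) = (y - 4)^2*(y + 1)*(y + 1)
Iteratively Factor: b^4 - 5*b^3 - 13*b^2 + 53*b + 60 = (b - 5)*(b^3 - 13*b - 12) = (b - 5)*(b - 4)*(b^2 + 4*b + 3) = (b - 5)*(b - 4)*(b + 1)*(b + 3)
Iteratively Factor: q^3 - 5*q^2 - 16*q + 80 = (q + 4)*(q^2 - 9*q + 20) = (q - 5)*(q + 4)*(q - 4)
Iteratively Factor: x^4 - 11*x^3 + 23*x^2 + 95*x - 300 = (x - 5)*(x^3 - 6*x^2 - 7*x + 60) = (x - 5)*(x + 3)*(x^2 - 9*x + 20) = (x - 5)^2*(x + 3)*(x - 4)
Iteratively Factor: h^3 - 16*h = (h - 4)*(h^2 + 4*h) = (h - 4)*(h + 4)*(h)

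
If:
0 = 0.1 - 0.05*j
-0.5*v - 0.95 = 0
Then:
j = 2.00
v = -1.90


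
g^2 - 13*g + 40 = (g - 8)*(g - 5)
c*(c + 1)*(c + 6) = c^3 + 7*c^2 + 6*c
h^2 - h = h*(h - 1)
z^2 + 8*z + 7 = (z + 1)*(z + 7)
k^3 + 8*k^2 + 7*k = k*(k + 1)*(k + 7)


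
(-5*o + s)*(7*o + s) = -35*o^2 + 2*o*s + s^2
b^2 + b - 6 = (b - 2)*(b + 3)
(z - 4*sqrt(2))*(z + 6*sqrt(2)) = z^2 + 2*sqrt(2)*z - 48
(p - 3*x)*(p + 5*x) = p^2 + 2*p*x - 15*x^2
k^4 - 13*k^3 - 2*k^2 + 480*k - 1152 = (k - 8)^2*(k - 3)*(k + 6)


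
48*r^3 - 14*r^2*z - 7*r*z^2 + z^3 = (-8*r + z)*(-2*r + z)*(3*r + z)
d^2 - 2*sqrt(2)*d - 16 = (d - 4*sqrt(2))*(d + 2*sqrt(2))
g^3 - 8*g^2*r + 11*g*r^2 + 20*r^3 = (g - 5*r)*(g - 4*r)*(g + r)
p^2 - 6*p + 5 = (p - 5)*(p - 1)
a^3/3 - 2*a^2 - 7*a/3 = a*(a/3 + 1/3)*(a - 7)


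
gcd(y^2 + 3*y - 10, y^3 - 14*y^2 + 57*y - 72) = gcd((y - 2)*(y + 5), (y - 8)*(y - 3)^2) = 1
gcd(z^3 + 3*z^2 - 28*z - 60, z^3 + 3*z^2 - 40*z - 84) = z + 2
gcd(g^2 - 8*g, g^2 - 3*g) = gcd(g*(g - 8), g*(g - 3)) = g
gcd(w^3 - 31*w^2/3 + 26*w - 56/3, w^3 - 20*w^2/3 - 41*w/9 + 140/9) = w^2 - 25*w/3 + 28/3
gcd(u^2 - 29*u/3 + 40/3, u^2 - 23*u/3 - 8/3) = u - 8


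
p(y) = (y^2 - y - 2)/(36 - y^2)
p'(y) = 2*y*(y^2 - y - 2)/(36 - y^2)^2 + (2*y - 1)/(36 - y^2) = (-y^2 + 68*y - 36)/(y^4 - 72*y^2 + 1296)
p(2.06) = 0.01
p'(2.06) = 0.10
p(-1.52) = 0.05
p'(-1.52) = -0.12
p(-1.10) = 0.01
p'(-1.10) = -0.09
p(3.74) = 0.37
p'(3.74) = 0.42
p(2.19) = 0.02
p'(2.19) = 0.11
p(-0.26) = -0.05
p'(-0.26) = -0.04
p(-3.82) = 0.77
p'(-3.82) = -0.68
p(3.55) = 0.30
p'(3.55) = 0.35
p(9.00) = -1.56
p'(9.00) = 0.24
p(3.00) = 0.15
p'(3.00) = 0.22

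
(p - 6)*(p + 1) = p^2 - 5*p - 6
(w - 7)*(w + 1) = w^2 - 6*w - 7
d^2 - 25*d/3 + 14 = (d - 6)*(d - 7/3)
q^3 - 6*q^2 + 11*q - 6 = (q - 3)*(q - 2)*(q - 1)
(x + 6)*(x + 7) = x^2 + 13*x + 42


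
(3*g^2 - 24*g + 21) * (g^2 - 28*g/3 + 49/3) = 3*g^4 - 52*g^3 + 294*g^2 - 588*g + 343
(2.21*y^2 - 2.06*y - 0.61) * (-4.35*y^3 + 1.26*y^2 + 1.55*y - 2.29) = -9.6135*y^5 + 11.7456*y^4 + 3.4834*y^3 - 9.0225*y^2 + 3.7719*y + 1.3969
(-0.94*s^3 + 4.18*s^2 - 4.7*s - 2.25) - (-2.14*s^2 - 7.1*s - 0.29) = -0.94*s^3 + 6.32*s^2 + 2.4*s - 1.96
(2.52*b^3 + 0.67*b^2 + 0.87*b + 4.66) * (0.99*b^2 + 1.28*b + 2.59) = 2.4948*b^5 + 3.8889*b^4 + 8.2457*b^3 + 7.4623*b^2 + 8.2181*b + 12.0694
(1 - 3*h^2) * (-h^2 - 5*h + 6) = 3*h^4 + 15*h^3 - 19*h^2 - 5*h + 6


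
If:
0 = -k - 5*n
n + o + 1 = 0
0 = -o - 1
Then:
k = 0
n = 0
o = -1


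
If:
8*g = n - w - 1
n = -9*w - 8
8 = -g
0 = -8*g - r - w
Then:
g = -8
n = -115/2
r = 117/2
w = 11/2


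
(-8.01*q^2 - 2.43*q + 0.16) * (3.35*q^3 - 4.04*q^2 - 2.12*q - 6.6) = -26.8335*q^5 + 24.2199*q^4 + 27.3344*q^3 + 57.3712*q^2 + 15.6988*q - 1.056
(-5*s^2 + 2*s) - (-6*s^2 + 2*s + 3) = s^2 - 3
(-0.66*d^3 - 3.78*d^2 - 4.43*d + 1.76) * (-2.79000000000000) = 1.8414*d^3 + 10.5462*d^2 + 12.3597*d - 4.9104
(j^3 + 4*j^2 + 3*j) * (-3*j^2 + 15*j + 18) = -3*j^5 + 3*j^4 + 69*j^3 + 117*j^2 + 54*j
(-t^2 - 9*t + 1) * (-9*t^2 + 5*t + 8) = 9*t^4 + 76*t^3 - 62*t^2 - 67*t + 8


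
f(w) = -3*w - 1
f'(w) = -3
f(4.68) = -15.04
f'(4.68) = -3.00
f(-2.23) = 5.69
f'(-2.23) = -3.00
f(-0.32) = -0.04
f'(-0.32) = -3.00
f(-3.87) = 10.61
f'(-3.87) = -3.00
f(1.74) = -6.22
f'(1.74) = -3.00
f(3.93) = -12.79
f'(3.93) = -3.00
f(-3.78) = 10.34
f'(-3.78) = -3.00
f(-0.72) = 1.16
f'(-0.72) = -3.00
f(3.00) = -10.00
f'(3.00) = -3.00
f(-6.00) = 17.00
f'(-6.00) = -3.00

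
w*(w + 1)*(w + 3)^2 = w^4 + 7*w^3 + 15*w^2 + 9*w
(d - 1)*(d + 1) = d^2 - 1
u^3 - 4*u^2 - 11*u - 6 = (u - 6)*(u + 1)^2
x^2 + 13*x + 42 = (x + 6)*(x + 7)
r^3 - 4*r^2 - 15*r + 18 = (r - 6)*(r - 1)*(r + 3)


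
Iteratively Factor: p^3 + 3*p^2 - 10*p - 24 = (p + 4)*(p^2 - p - 6) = (p - 3)*(p + 4)*(p + 2)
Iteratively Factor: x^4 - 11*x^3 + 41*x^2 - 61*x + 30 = (x - 1)*(x^3 - 10*x^2 + 31*x - 30) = (x - 2)*(x - 1)*(x^2 - 8*x + 15) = (x - 3)*(x - 2)*(x - 1)*(x - 5)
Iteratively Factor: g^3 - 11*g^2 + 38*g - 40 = (g - 5)*(g^2 - 6*g + 8) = (g - 5)*(g - 2)*(g - 4)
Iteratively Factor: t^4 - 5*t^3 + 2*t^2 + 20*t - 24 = (t + 2)*(t^3 - 7*t^2 + 16*t - 12) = (t - 3)*(t + 2)*(t^2 - 4*t + 4) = (t - 3)*(t - 2)*(t + 2)*(t - 2)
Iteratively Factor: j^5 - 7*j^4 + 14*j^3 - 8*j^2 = (j - 4)*(j^4 - 3*j^3 + 2*j^2) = j*(j - 4)*(j^3 - 3*j^2 + 2*j) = j^2*(j - 4)*(j^2 - 3*j + 2) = j^2*(j - 4)*(j - 1)*(j - 2)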